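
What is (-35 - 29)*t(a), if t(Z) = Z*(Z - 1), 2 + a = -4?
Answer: -2688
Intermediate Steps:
a = -6 (a = -2 - 4 = -6)
t(Z) = Z*(-1 + Z)
(-35 - 29)*t(a) = (-35 - 29)*(-6*(-1 - 6)) = -(-384)*(-7) = -64*42 = -2688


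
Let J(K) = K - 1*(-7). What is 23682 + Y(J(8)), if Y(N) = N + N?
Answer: 23712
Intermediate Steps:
J(K) = 7 + K (J(K) = K + 7 = 7 + K)
Y(N) = 2*N
23682 + Y(J(8)) = 23682 + 2*(7 + 8) = 23682 + 2*15 = 23682 + 30 = 23712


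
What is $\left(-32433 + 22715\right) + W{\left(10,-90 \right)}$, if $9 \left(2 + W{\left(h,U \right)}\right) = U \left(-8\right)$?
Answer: $-9640$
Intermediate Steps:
$W{\left(h,U \right)} = -2 - \frac{8 U}{9}$ ($W{\left(h,U \right)} = -2 + \frac{U \left(-8\right)}{9} = -2 + \frac{\left(-8\right) U}{9} = -2 - \frac{8 U}{9}$)
$\left(-32433 + 22715\right) + W{\left(10,-90 \right)} = \left(-32433 + 22715\right) - -78 = -9718 + \left(-2 + 80\right) = -9718 + 78 = -9640$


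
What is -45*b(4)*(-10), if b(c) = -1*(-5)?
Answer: 2250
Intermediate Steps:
b(c) = 5
-45*b(4)*(-10) = -45*5*(-10) = -225*(-10) = 2250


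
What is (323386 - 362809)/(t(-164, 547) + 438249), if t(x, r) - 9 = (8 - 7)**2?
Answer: -39423/438259 ≈ -0.089954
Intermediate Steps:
t(x, r) = 10 (t(x, r) = 9 + (8 - 7)**2 = 9 + 1**2 = 9 + 1 = 10)
(323386 - 362809)/(t(-164, 547) + 438249) = (323386 - 362809)/(10 + 438249) = -39423/438259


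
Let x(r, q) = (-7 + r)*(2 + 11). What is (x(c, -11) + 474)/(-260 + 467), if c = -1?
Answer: 370/207 ≈ 1.7874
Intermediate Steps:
x(r, q) = -91 + 13*r (x(r, q) = (-7 + r)*13 = -91 + 13*r)
(x(c, -11) + 474)/(-260 + 467) = ((-91 + 13*(-1)) + 474)/(-260 + 467) = ((-91 - 13) + 474)/207 = (-104 + 474)*(1/207) = 370*(1/207) = 370/207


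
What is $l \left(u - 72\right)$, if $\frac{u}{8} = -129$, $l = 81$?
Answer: $-89424$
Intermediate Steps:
$u = -1032$ ($u = 8 \left(-129\right) = -1032$)
$l \left(u - 72\right) = 81 \left(-1032 - 72\right) = 81 \left(-1104\right) = -89424$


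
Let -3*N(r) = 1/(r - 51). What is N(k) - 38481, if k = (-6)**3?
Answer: -30823280/801 ≈ -38481.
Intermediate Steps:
k = -216
N(r) = -1/(3*(-51 + r)) (N(r) = -1/(3*(r - 51)) = -1/(3*(-51 + r)))
N(k) - 38481 = -1/(-153 + 3*(-216)) - 38481 = -1/(-153 - 648) - 38481 = -1/(-801) - 38481 = -1*(-1/801) - 38481 = 1/801 - 38481 = -30823280/801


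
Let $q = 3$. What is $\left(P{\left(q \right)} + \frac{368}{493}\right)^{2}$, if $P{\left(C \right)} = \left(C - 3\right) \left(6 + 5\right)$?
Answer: $\frac{135424}{243049} \approx 0.55719$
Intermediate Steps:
$P{\left(C \right)} = -33 + 11 C$ ($P{\left(C \right)} = \left(-3 + C\right) 11 = -33 + 11 C$)
$\left(P{\left(q \right)} + \frac{368}{493}\right)^{2} = \left(\left(-33 + 11 \cdot 3\right) + \frac{368}{493}\right)^{2} = \left(\left(-33 + 33\right) + 368 \cdot \frac{1}{493}\right)^{2} = \left(0 + \frac{368}{493}\right)^{2} = \left(\frac{368}{493}\right)^{2} = \frac{135424}{243049}$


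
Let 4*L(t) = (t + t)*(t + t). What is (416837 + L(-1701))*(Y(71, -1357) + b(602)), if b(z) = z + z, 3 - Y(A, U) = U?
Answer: 8487450232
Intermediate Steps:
L(t) = t**2 (L(t) = ((t + t)*(t + t))/4 = ((2*t)*(2*t))/4 = (4*t**2)/4 = t**2)
Y(A, U) = 3 - U
b(z) = 2*z
(416837 + L(-1701))*(Y(71, -1357) + b(602)) = (416837 + (-1701)**2)*((3 - 1*(-1357)) + 2*602) = (416837 + 2893401)*((3 + 1357) + 1204) = 3310238*(1360 + 1204) = 3310238*2564 = 8487450232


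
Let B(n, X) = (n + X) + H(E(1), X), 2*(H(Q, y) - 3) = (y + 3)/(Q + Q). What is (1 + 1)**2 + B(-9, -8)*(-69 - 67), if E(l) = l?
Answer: 2078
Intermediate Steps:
H(Q, y) = 3 + (3 + y)/(4*Q) (H(Q, y) = 3 + ((y + 3)/(Q + Q))/2 = 3 + ((3 + y)/((2*Q)))/2 = 3 + ((3 + y)*(1/(2*Q)))/2 = 3 + ((3 + y)/(2*Q))/2 = 3 + (3 + y)/(4*Q))
B(n, X) = 15/4 + n + 5*X/4 (B(n, X) = (n + X) + (1/4)*(3 + X + 12*1)/1 = (X + n) + (1/4)*1*(3 + X + 12) = (X + n) + (1/4)*1*(15 + X) = (X + n) + (15/4 + X/4) = 15/4 + n + 5*X/4)
(1 + 1)**2 + B(-9, -8)*(-69 - 67) = (1 + 1)**2 + (15/4 - 9 + (5/4)*(-8))*(-69 - 67) = 2**2 + (15/4 - 9 - 10)*(-136) = 4 - 61/4*(-136) = 4 + 2074 = 2078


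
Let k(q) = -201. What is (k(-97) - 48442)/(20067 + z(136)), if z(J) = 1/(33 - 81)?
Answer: -2334864/963215 ≈ -2.4240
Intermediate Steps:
z(J) = -1/48 (z(J) = 1/(-48) = -1/48)
(k(-97) - 48442)/(20067 + z(136)) = (-201 - 48442)/(20067 - 1/48) = -48643/963215/48 = -48643*48/963215 = -2334864/963215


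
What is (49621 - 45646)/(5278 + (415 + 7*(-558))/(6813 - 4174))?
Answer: 3496675/4641717 ≈ 0.75331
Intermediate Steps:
(49621 - 45646)/(5278 + (415 + 7*(-558))/(6813 - 4174)) = 3975/(5278 + (415 - 3906)/2639) = 3975/(5278 - 3491*1/2639) = 3975/(5278 - 3491/2639) = 3975/(13925151/2639) = 3975*(2639/13925151) = 3496675/4641717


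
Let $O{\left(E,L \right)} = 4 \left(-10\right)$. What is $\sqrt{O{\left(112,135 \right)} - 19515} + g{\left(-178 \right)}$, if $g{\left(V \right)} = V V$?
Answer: $31684 + i \sqrt{19555} \approx 31684.0 + 139.84 i$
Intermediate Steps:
$O{\left(E,L \right)} = -40$
$g{\left(V \right)} = V^{2}$
$\sqrt{O{\left(112,135 \right)} - 19515} + g{\left(-178 \right)} = \sqrt{-40 - 19515} + \left(-178\right)^{2} = \sqrt{-19555} + 31684 = i \sqrt{19555} + 31684 = 31684 + i \sqrt{19555}$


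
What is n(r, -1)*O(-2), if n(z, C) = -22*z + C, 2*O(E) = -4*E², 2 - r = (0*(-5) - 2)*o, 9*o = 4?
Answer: 4648/9 ≈ 516.44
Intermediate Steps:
o = 4/9 (o = (⅑)*4 = 4/9 ≈ 0.44444)
r = 26/9 (r = 2 - (0*(-5) - 2)*4/9 = 2 - (0 - 2)*4/9 = 2 - (-2)*4/9 = 2 - 1*(-8/9) = 2 + 8/9 = 26/9 ≈ 2.8889)
O(E) = -2*E² (O(E) = (-4*E²)/2 = -2*E²)
n(z, C) = C - 22*z
n(r, -1)*O(-2) = (-1 - 22*26/9)*(-2*(-2)²) = (-1 - 572/9)*(-2*4) = -581/9*(-8) = 4648/9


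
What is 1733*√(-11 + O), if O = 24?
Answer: 1733*√13 ≈ 6248.4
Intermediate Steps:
1733*√(-11 + O) = 1733*√(-11 + 24) = 1733*√13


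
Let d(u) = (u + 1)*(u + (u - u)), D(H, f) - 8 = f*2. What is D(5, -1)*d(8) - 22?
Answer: 410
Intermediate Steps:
D(H, f) = 8 + 2*f (D(H, f) = 8 + f*2 = 8 + 2*f)
d(u) = u*(1 + u) (d(u) = (1 + u)*(u + 0) = (1 + u)*u = u*(1 + u))
D(5, -1)*d(8) - 22 = (8 + 2*(-1))*(8*(1 + 8)) - 22 = (8 - 2)*(8*9) - 22 = 6*72 - 22 = 432 - 22 = 410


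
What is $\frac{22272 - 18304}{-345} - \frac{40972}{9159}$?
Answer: $- \frac{16826084}{1053285} \approx -15.975$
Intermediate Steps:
$\frac{22272 - 18304}{-345} - \frac{40972}{9159} = 3968 \left(- \frac{1}{345}\right) - \frac{40972}{9159} = - \frac{3968}{345} - \frac{40972}{9159} = - \frac{16826084}{1053285}$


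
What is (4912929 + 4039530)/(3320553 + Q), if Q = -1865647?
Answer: 8952459/1454906 ≈ 6.1533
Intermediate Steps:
(4912929 + 4039530)/(3320553 + Q) = (4912929 + 4039530)/(3320553 - 1865647) = 8952459/1454906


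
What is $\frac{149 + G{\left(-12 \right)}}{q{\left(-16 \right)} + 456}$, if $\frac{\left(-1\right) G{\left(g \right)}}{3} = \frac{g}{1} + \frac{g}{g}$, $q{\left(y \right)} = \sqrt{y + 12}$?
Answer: $\frac{20748}{51985} - \frac{91 i}{51985} \approx 0.39912 - 0.0017505 i$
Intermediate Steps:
$q{\left(y \right)} = \sqrt{12 + y}$
$G{\left(g \right)} = -3 - 3 g$ ($G{\left(g \right)} = - 3 \left(\frac{g}{1} + \frac{g}{g}\right) = - 3 \left(g 1 + 1\right) = - 3 \left(g + 1\right) = - 3 \left(1 + g\right) = -3 - 3 g$)
$\frac{149 + G{\left(-12 \right)}}{q{\left(-16 \right)} + 456} = \frac{149 - -33}{\sqrt{12 - 16} + 456} = \frac{149 + \left(-3 + 36\right)}{\sqrt{-4} + 456} = \frac{149 + 33}{2 i + 456} = \frac{182}{456 + 2 i} = 182 \frac{456 - 2 i}{207940} = \frac{91 \left(456 - 2 i\right)}{103970}$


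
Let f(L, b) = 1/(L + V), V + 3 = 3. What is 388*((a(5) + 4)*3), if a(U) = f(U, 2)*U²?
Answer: 10476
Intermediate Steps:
V = 0 (V = -3 + 3 = 0)
f(L, b) = 1/L (f(L, b) = 1/(L + 0) = 1/L)
a(U) = U (a(U) = U²/U = U)
388*((a(5) + 4)*3) = 388*((5 + 4)*3) = 388*(9*3) = 388*27 = 10476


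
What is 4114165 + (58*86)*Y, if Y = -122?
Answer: 3505629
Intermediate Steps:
4114165 + (58*86)*Y = 4114165 + (58*86)*(-122) = 4114165 + 4988*(-122) = 4114165 - 608536 = 3505629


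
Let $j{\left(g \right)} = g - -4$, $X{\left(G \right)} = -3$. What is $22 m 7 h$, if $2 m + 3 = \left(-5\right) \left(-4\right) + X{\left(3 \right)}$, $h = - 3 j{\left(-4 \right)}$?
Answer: $0$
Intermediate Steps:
$j{\left(g \right)} = 4 + g$ ($j{\left(g \right)} = g + 4 = 4 + g$)
$h = 0$ ($h = - 3 \left(4 - 4\right) = \left(-3\right) 0 = 0$)
$m = 7$ ($m = - \frac{3}{2} + \frac{\left(-5\right) \left(-4\right) - 3}{2} = - \frac{3}{2} + \frac{20 - 3}{2} = - \frac{3}{2} + \frac{1}{2} \cdot 17 = - \frac{3}{2} + \frac{17}{2} = 7$)
$22 m 7 h = 22 \cdot 7 \cdot 7 \cdot 0 = 22 \cdot 49 \cdot 0 = 1078 \cdot 0 = 0$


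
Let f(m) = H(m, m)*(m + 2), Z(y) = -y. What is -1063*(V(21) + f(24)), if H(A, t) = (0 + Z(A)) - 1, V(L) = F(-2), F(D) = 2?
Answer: 688824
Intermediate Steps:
V(L) = 2
H(A, t) = -1 - A (H(A, t) = (0 - A) - 1 = -A - 1 = -1 - A)
f(m) = (-1 - m)*(2 + m) (f(m) = (-1 - m)*(m + 2) = (-1 - m)*(2 + m))
-1063*(V(21) + f(24)) = -1063*(2 - (1 + 24)*(2 + 24)) = -1063*(2 - 1*25*26) = -1063*(2 - 650) = -1063*(-648) = 688824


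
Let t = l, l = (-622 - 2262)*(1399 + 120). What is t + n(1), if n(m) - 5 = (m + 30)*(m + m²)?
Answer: -4380729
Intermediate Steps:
n(m) = 5 + (30 + m)*(m + m²) (n(m) = 5 + (m + 30)*(m + m²) = 5 + (30 + m)*(m + m²))
l = -4380796 (l = -2884*1519 = -4380796)
t = -4380796
t + n(1) = -4380796 + (5 + 1³ + 30*1 + 31*1²) = -4380796 + (5 + 1 + 30 + 31*1) = -4380796 + (5 + 1 + 30 + 31) = -4380796 + 67 = -4380729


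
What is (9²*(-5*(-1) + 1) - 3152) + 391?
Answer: -2275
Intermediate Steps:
(9²*(-5*(-1) + 1) - 3152) + 391 = (81*(5 + 1) - 3152) + 391 = (81*6 - 3152) + 391 = (486 - 3152) + 391 = -2666 + 391 = -2275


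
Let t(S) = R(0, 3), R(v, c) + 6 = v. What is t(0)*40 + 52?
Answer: -188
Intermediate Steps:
R(v, c) = -6 + v
t(S) = -6 (t(S) = -6 + 0 = -6)
t(0)*40 + 52 = -6*40 + 52 = -240 + 52 = -188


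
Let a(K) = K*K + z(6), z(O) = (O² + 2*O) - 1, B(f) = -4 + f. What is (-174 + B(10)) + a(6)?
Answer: -85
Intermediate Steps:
z(O) = -1 + O² + 2*O
a(K) = 47 + K² (a(K) = K*K + (-1 + 6² + 2*6) = K² + (-1 + 36 + 12) = K² + 47 = 47 + K²)
(-174 + B(10)) + a(6) = (-174 + (-4 + 10)) + (47 + 6²) = (-174 + 6) + (47 + 36) = -168 + 83 = -85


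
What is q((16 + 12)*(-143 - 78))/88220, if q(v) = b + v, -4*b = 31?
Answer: -2253/32080 ≈ -0.070231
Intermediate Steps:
b = -31/4 (b = -¼*31 = -31/4 ≈ -7.7500)
q(v) = -31/4 + v
q((16 + 12)*(-143 - 78))/88220 = (-31/4 + (16 + 12)*(-143 - 78))/88220 = (-31/4 + 28*(-221))*(1/88220) = (-31/4 - 6188)*(1/88220) = -24783/4*1/88220 = -2253/32080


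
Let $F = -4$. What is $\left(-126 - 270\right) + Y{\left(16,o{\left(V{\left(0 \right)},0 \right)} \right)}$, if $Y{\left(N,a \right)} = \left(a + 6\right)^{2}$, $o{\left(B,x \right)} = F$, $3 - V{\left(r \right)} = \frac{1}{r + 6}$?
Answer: $-392$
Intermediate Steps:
$V{\left(r \right)} = 3 - \frac{1}{6 + r}$ ($V{\left(r \right)} = 3 - \frac{1}{r + 6} = 3 - \frac{1}{6 + r}$)
$o{\left(B,x \right)} = -4$
$Y{\left(N,a \right)} = \left(6 + a\right)^{2}$
$\left(-126 - 270\right) + Y{\left(16,o{\left(V{\left(0 \right)},0 \right)} \right)} = \left(-126 - 270\right) + \left(6 - 4\right)^{2} = -396 + 2^{2} = -396 + 4 = -392$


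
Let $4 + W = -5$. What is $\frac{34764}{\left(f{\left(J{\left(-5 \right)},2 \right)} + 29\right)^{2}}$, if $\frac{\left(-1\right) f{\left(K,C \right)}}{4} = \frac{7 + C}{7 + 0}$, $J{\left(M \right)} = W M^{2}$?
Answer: $\frac{1703436}{27889} \approx 61.079$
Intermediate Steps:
$W = -9$ ($W = -4 - 5 = -9$)
$J{\left(M \right)} = - 9 M^{2}$
$f{\left(K,C \right)} = -4 - \frac{4 C}{7}$ ($f{\left(K,C \right)} = - 4 \frac{7 + C}{7 + 0} = - 4 \frac{7 + C}{7} = - 4 \left(7 + C\right) \frac{1}{7} = - 4 \left(1 + \frac{C}{7}\right) = -4 - \frac{4 C}{7}$)
$\frac{34764}{\left(f{\left(J{\left(-5 \right)},2 \right)} + 29\right)^{2}} = \frac{34764}{\left(\left(-4 - \frac{8}{7}\right) + 29\right)^{2}} = \frac{34764}{\left(- \frac{36}{7} + 29\right)^{2}} = \frac{34764}{\left(\frac{167}{7}\right)^{2}} = \frac{34764}{\frac{27889}{49}} = 34764 \cdot \frac{49}{27889} = \frac{1703436}{27889}$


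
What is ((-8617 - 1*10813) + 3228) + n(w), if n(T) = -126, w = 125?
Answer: -16328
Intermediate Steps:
((-8617 - 1*10813) + 3228) + n(w) = ((-8617 - 1*10813) + 3228) - 126 = ((-8617 - 10813) + 3228) - 126 = (-19430 + 3228) - 126 = -16202 - 126 = -16328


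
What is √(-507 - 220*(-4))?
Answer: √373 ≈ 19.313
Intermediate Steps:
√(-507 - 220*(-4)) = √(-507 + 880) = √373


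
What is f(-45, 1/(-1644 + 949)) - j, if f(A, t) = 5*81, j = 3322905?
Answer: -3322500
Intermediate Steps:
f(A, t) = 405
f(-45, 1/(-1644 + 949)) - j = 405 - 1*3322905 = 405 - 3322905 = -3322500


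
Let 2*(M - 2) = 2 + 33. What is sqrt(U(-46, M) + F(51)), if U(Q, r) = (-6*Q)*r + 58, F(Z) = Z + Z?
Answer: sqrt(5542) ≈ 74.445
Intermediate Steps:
F(Z) = 2*Z
M = 39/2 (M = 2 + (2 + 33)/2 = 2 + (1/2)*35 = 2 + 35/2 = 39/2 ≈ 19.500)
U(Q, r) = 58 - 6*Q*r (U(Q, r) = -6*Q*r + 58 = 58 - 6*Q*r)
sqrt(U(-46, M) + F(51)) = sqrt((58 - 6*(-46)*39/2) + 2*51) = sqrt((58 + 5382) + 102) = sqrt(5440 + 102) = sqrt(5542)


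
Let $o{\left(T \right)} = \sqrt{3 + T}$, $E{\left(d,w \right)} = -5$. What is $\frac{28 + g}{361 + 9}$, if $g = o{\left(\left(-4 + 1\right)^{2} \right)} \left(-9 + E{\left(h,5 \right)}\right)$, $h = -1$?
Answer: $\frac{14}{185} - \frac{14 \sqrt{3}}{185} \approx -0.055398$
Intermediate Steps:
$g = - 28 \sqrt{3}$ ($g = \sqrt{3 + \left(-4 + 1\right)^{2}} \left(-9 - 5\right) = \sqrt{3 + \left(-3\right)^{2}} \left(-14\right) = \sqrt{3 + 9} \left(-14\right) = \sqrt{12} \left(-14\right) = 2 \sqrt{3} \left(-14\right) = - 28 \sqrt{3} \approx -48.497$)
$\frac{28 + g}{361 + 9} = \frac{28 - 28 \sqrt{3}}{361 + 9} = \frac{28 - 28 \sqrt{3}}{370} = \left(28 - 28 \sqrt{3}\right) \frac{1}{370} = \frac{14}{185} - \frac{14 \sqrt{3}}{185}$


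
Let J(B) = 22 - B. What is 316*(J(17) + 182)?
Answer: 59092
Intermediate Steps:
316*(J(17) + 182) = 316*((22 - 1*17) + 182) = 316*((22 - 17) + 182) = 316*(5 + 182) = 316*187 = 59092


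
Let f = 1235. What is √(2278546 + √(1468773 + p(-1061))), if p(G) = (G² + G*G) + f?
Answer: √(2278546 + 5*√148858) ≈ 1510.1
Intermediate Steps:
p(G) = 1235 + 2*G² (p(G) = (G² + G*G) + 1235 = (G² + G²) + 1235 = 2*G² + 1235 = 1235 + 2*G²)
√(2278546 + √(1468773 + p(-1061))) = √(2278546 + √(1468773 + (1235 + 2*(-1061)²))) = √(2278546 + √(1468773 + (1235 + 2*1125721))) = √(2278546 + √(1468773 + (1235 + 2251442))) = √(2278546 + √(1468773 + 2252677)) = √(2278546 + √3721450) = √(2278546 + 5*√148858)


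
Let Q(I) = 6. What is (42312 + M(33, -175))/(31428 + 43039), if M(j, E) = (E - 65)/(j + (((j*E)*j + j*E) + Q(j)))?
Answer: 2768770424/4872897079 ≈ 0.56820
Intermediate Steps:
M(j, E) = (-65 + E)/(6 + j + E*j + E*j**2) (M(j, E) = (E - 65)/(j + (((j*E)*j + j*E) + 6)) = (-65 + E)/(j + (((E*j)*j + E*j) + 6)) = (-65 + E)/(j + ((E*j**2 + E*j) + 6)) = (-65 + E)/(j + ((E*j + E*j**2) + 6)) = (-65 + E)/(j + (6 + E*j + E*j**2)) = (-65 + E)/(6 + j + E*j + E*j**2))
(42312 + M(33, -175))/(31428 + 43039) = (42312 + (-65 - 175)/(6 + 33 - 175*33 - 175*33**2))/(31428 + 43039) = (42312 - 240/(6 + 33 - 5775 - 175*1089))/74467 = (42312 - 240/(6 + 33 - 5775 - 190575))*(1/74467) = (42312 - 240/(-196311))*(1/74467) = (42312 - 1/196311*(-240))*(1/74467) = (42312 + 80/65437)*(1/74467) = (2768770424/65437)*(1/74467) = 2768770424/4872897079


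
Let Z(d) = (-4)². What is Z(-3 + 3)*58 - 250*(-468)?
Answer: 117928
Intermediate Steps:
Z(d) = 16
Z(-3 + 3)*58 - 250*(-468) = 16*58 - 250*(-468) = 928 + 117000 = 117928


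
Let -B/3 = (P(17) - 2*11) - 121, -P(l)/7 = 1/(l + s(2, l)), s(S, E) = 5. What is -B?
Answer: -9459/22 ≈ -429.95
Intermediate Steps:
P(l) = -7/(5 + l) (P(l) = -7/(l + 5) = -7/(5 + l))
B = 9459/22 (B = -3*((-7/(5 + 17) - 2*11) - 121) = -3*((-7/22 - 22) - 121) = -3*(-491/22 - 121) = -3*(-3153/22) = 9459/22 ≈ 429.95)
-B = -1*9459/22 = -9459/22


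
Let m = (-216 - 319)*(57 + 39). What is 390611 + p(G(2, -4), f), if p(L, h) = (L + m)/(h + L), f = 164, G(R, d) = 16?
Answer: 17564659/45 ≈ 3.9033e+5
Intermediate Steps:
m = -51360 (m = -535*96 = -51360)
p(L, h) = (-51360 + L)/(L + h) (p(L, h) = (L - 51360)/(h + L) = (-51360 + L)/(L + h))
390611 + p(G(2, -4), f) = 390611 + (-51360 + 16)/(16 + 164) = 390611 - 51344/180 = 390611 + (1/180)*(-51344) = 390611 - 12836/45 = 17564659/45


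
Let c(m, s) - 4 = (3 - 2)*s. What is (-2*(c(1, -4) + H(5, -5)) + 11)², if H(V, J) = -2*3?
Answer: 529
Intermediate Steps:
H(V, J) = -6
c(m, s) = 4 + s (c(m, s) = 4 + (3 - 2)*s = 4 + 1*s = 4 + s)
(-2*(c(1, -4) + H(5, -5)) + 11)² = (-2*((4 - 4) - 6) + 11)² = (-2*(0 - 6) + 11)² = (-2*(-6) + 11)² = (12 + 11)² = 23² = 529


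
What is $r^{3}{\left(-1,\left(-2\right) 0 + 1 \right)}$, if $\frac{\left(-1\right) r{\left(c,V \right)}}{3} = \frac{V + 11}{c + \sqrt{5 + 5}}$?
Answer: $\frac{46656}{\left(1 - \sqrt{10}\right)^{3}} \approx -4615.0$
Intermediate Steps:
$r{\left(c,V \right)} = - \frac{3 \left(11 + V\right)}{c + \sqrt{10}}$ ($r{\left(c,V \right)} = - 3 \frac{V + 11}{c + \sqrt{5 + 5}} = - 3 \frac{11 + V}{c + \sqrt{10}} = - \frac{3 \left(11 + V\right)}{c + \sqrt{10}}$)
$r^{3}{\left(-1,\left(-2\right) 0 + 1 \right)} = \left(\frac{3 \left(-11 - \left(\left(-2\right) 0 + 1\right)\right)}{-1 + \sqrt{10}}\right)^{3} = \left(\frac{3 \left(-11 - \left(0 + 1\right)\right)}{-1 + \sqrt{10}}\right)^{3} = \left(\frac{3 \left(-11 - 1\right)}{-1 + \sqrt{10}}\right)^{3} = \left(3 \frac{1}{-1 + \sqrt{10}} \left(-12\right)\right)^{3} = \left(- \frac{36}{-1 + \sqrt{10}}\right)^{3} = - \frac{46656}{\left(-1 + \sqrt{10}\right)^{3}}$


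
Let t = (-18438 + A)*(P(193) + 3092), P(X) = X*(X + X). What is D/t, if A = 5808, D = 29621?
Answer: -29621/979961700 ≈ -3.0227e-5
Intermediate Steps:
P(X) = 2*X² (P(X) = X*(2*X) = 2*X²)
t = -979961700 (t = (-18438 + 5808)*(2*193² + 3092) = -12630*(2*37249 + 3092) = -12630*(74498 + 3092) = -12630*77590 = -979961700)
D/t = 29621/(-979961700) = 29621*(-1/979961700) = -29621/979961700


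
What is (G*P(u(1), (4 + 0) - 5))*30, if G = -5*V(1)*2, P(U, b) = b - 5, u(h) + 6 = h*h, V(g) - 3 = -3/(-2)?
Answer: 8100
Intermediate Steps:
V(g) = 9/2 (V(g) = 3 - 3/(-2) = 3 - 3*(-½) = 3 + 3/2 = 9/2)
u(h) = -6 + h² (u(h) = -6 + h*h = -6 + h²)
P(U, b) = -5 + b
G = -45 (G = -5*9/2*2 = -45/2*2 = -45)
(G*P(u(1), (4 + 0) - 5))*30 = -45*(-5 + ((4 + 0) - 5))*30 = -45*(-5 + (4 - 5))*30 = -45*(-5 - 1)*30 = -45*(-6)*30 = 270*30 = 8100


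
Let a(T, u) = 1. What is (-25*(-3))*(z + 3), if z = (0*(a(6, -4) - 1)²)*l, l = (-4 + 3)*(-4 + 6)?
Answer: 225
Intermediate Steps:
l = -2 (l = -1*2 = -2)
z = 0 (z = (0*(1 - 1)²)*(-2) = (0*0²)*(-2) = (0*0)*(-2) = 0*(-2) = 0)
(-25*(-3))*(z + 3) = (-25*(-3))*(0 + 3) = 75*3 = 225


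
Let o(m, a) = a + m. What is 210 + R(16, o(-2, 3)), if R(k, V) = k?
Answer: 226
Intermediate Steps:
210 + R(16, o(-2, 3)) = 210 + 16 = 226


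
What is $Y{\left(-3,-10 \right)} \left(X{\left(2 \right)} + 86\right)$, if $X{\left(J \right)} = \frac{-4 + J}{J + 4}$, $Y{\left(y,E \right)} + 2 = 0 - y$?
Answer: $\frac{257}{3} \approx 85.667$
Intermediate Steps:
$Y{\left(y,E \right)} = -2 - y$ ($Y{\left(y,E \right)} = -2 + \left(0 - y\right) = -2 - y$)
$X{\left(J \right)} = \frac{-4 + J}{4 + J}$
$Y{\left(-3,-10 \right)} \left(X{\left(2 \right)} + 86\right) = \left(-2 - -3\right) \left(\frac{-4 + 2}{4 + 2} + 86\right) = \left(-2 + 3\right) \left(\frac{1}{6} \left(-2\right) + 86\right) = 1 \left(\frac{1}{6} \left(-2\right) + 86\right) = 1 \left(- \frac{1}{3} + 86\right) = 1 \cdot \frac{257}{3} = \frac{257}{3}$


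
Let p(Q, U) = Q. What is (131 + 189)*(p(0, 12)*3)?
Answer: 0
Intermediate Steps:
(131 + 189)*(p(0, 12)*3) = (131 + 189)*(0*3) = 320*0 = 0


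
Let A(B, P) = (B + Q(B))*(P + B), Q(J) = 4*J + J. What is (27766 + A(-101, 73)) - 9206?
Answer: 35528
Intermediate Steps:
Q(J) = 5*J
A(B, P) = 6*B*(B + P) (A(B, P) = (B + 5*B)*(P + B) = (6*B)*(B + P) = 6*B*(B + P))
(27766 + A(-101, 73)) - 9206 = (27766 + 6*(-101)*(-101 + 73)) - 9206 = (27766 + 6*(-101)*(-28)) - 9206 = (27766 + 16968) - 9206 = 44734 - 9206 = 35528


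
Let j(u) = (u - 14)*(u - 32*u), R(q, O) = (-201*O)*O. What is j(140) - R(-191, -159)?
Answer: 4534641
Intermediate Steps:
R(q, O) = -201*O²
j(u) = -31*u*(-14 + u) (j(u) = (-14 + u)*(-31*u) = -31*u*(-14 + u))
j(140) - R(-191, -159) = 31*140*(14 - 1*140) - (-201)*(-159)² = 31*140*(14 - 140) - (-201)*25281 = 31*140*(-126) - 1*(-5081481) = -546840 + 5081481 = 4534641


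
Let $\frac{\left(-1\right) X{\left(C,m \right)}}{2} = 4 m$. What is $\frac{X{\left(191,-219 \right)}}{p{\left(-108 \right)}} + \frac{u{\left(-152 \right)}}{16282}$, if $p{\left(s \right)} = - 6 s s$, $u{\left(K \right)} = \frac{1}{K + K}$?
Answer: $- \frac{90333265}{3608351712} \approx -0.025034$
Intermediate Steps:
$X{\left(C,m \right)} = - 8 m$ ($X{\left(C,m \right)} = - 2 \cdot 4 m = - 8 m$)
$u{\left(K \right)} = \frac{1}{2 K}$
$p{\left(s \right)} = - 6 s^{2}$
$\frac{X{\left(191,-219 \right)}}{p{\left(-108 \right)}} + \frac{u{\left(-152 \right)}}{16282} = \frac{\left(-8\right) \left(-219\right)}{\left(-6\right) \left(-108\right)^{2}} + \frac{\frac{1}{2} \frac{1}{-152}}{16282} = \frac{1752}{\left(-6\right) 11664} + \frac{1}{2} \left(- \frac{1}{152}\right) \frac{1}{16282} = \frac{1752}{-69984} - \frac{1}{4949728} = 1752 \left(- \frac{1}{69984}\right) - \frac{1}{4949728} = - \frac{73}{2916} - \frac{1}{4949728} = - \frac{90333265}{3608351712}$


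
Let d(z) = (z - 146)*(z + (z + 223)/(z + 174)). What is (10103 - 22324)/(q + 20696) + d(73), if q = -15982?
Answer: -6309742481/1164358 ≈ -5419.1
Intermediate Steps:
d(z) = (-146 + z)*(z + (223 + z)/(174 + z))
(10103 - 22324)/(q + 20696) + d(73) = (10103 - 22324)/(-15982 + 20696) + (-32558 + 73**3 - 25327*73 + 29*73**2)/(174 + 73) = -12221/4714 + (-32558 + 389017 - 1848871 + 29*5329)/247 = -12221*1/4714 + (-32558 + 389017 - 1848871 + 154541)/247 = -12221/4714 + (1/247)*(-1337871) = -12221/4714 - 1337871/247 = -6309742481/1164358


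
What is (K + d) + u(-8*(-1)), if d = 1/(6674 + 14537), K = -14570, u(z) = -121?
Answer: -311610800/21211 ≈ -14691.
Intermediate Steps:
d = 1/21211 ≈ 4.7145e-5
(K + d) + u(-8*(-1)) = (-14570 + 1/21211) - 121 = -309044269/21211 - 121 = -311610800/21211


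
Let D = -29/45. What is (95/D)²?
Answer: 18275625/841 ≈ 21731.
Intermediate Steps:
D = -29/45 (D = -29*1/45 = -29/45 ≈ -0.64444)
(95/D)² = (95/(-29/45))² = (95*(-45/29))² = (-4275/29)² = 18275625/841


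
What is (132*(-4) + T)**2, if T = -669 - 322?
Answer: 2307361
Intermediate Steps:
T = -991
(132*(-4) + T)**2 = (132*(-4) - 991)**2 = (-528 - 991)**2 = (-1519)**2 = 2307361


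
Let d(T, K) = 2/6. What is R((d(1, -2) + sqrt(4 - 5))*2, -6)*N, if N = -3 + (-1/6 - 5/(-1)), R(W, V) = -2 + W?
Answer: -22/9 + 11*I/3 ≈ -2.4444 + 3.6667*I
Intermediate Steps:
d(T, K) = 1/3 (d(T, K) = 2*(1/6) = 1/3)
N = 11/6 (N = -3 + (-1*1/6 - 5*(-1)) = -3 + (-1/6 + 5) = -3 + 29/6 = 11/6 ≈ 1.8333)
R((d(1, -2) + sqrt(4 - 5))*2, -6)*N = (-2 + (1/3 + sqrt(4 - 5))*2)*(11/6) = (-2 + (1/3 + sqrt(-1))*2)*(11/6) = (-2 + (1/3 + I)*2)*(11/6) = (-2 + (2/3 + 2*I))*(11/6) = (-4/3 + 2*I)*(11/6) = -22/9 + 11*I/3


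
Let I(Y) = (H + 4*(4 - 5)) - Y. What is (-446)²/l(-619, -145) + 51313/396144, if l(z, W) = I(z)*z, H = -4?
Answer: -59392341487/149825226096 ≈ -0.39641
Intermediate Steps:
I(Y) = -8 - Y (I(Y) = (-4 + 4*(4 - 5)) - Y = (-4 + 4*(-1)) - Y = (-4 - 4) - Y = -8 - Y)
l(z, W) = z*(-8 - z) (l(z, W) = (-8 - z)*z = z*(-8 - z))
(-446)²/l(-619, -145) + 51313/396144 = (-446)²/((-1*(-619)*(8 - 619))) + 51313/396144 = 198916/((-1*(-619)*(-611))) + 51313*(1/396144) = 198916/(-378209) + 51313/396144 = 198916*(-1/378209) + 51313/396144 = -198916/378209 + 51313/396144 = -59392341487/149825226096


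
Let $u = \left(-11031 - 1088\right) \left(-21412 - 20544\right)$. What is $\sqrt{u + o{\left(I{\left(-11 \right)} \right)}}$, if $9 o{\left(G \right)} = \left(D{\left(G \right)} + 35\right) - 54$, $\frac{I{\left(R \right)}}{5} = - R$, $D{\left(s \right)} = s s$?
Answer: $3 \sqrt{56496122} \approx 22549.0$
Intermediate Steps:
$D{\left(s \right)} = s^{2}$
$I{\left(R \right)} = - 5 R$ ($I{\left(R \right)} = 5 \left(- R\right) = - 5 R$)
$u = 508464764$ ($u = \left(-12119\right) \left(-41956\right) = 508464764$)
$o{\left(G \right)} = - \frac{19}{9} + \frac{G^{2}}{9}$ ($o{\left(G \right)} = \frac{\left(G^{2} + 35\right) - 54}{9} = \frac{\left(35 + G^{2}\right) - 54}{9} = \frac{-19 + G^{2}}{9} = - \frac{19}{9} + \frac{G^{2}}{9}$)
$\sqrt{u + o{\left(I{\left(-11 \right)} \right)}} = \sqrt{508464764 - \left(\frac{19}{9} - \frac{\left(\left(-5\right) \left(-11\right)\right)^{2}}{9}\right)} = \sqrt{508464764 - \left(\frac{19}{9} - \frac{55^{2}}{9}\right)} = \sqrt{508464764 + \left(- \frac{19}{9} + \frac{1}{9} \cdot 3025\right)} = \sqrt{508464764 + \left(- \frac{19}{9} + \frac{3025}{9}\right)} = \sqrt{508464764 + 334} = \sqrt{508465098} = 3 \sqrt{56496122}$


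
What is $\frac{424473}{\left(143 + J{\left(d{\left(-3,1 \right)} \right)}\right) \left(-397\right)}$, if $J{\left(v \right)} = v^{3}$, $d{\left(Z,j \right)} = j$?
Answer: $- \frac{141491}{19056} \approx -7.425$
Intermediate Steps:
$\frac{424473}{\left(143 + J{\left(d{\left(-3,1 \right)} \right)}\right) \left(-397\right)} = \frac{424473}{\left(143 + 1^{3}\right) \left(-397\right)} = \frac{424473}{\left(143 + 1\right) \left(-397\right)} = \frac{424473}{144 \left(-397\right)} = \frac{424473}{-57168} = 424473 \left(- \frac{1}{57168}\right) = - \frac{141491}{19056}$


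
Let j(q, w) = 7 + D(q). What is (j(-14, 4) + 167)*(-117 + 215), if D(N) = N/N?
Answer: 17150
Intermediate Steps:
D(N) = 1
j(q, w) = 8 (j(q, w) = 7 + 1 = 8)
(j(-14, 4) + 167)*(-117 + 215) = (8 + 167)*(-117 + 215) = 175*98 = 17150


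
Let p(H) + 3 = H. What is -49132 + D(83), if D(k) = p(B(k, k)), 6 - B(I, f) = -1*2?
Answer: -49127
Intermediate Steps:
B(I, f) = 8 (B(I, f) = 6 - (-1)*2 = 6 - 1*(-2) = 6 + 2 = 8)
p(H) = -3 + H
D(k) = 5 (D(k) = -3 + 8 = 5)
-49132 + D(83) = -49132 + 5 = -49127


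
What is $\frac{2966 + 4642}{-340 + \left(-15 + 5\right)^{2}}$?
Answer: $- \frac{317}{10} \approx -31.7$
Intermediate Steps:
$\frac{2966 + 4642}{-340 + \left(-15 + 5\right)^{2}} = \frac{7608}{-340 + \left(-10\right)^{2}} = \frac{7608}{-340 + 100} = \frac{7608}{-240} = 7608 \left(- \frac{1}{240}\right) = - \frac{317}{10}$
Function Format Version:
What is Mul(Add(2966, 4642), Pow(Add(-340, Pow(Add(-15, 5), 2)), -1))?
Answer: Rational(-317, 10) ≈ -31.700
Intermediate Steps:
Mul(Add(2966, 4642), Pow(Add(-340, Pow(Add(-15, 5), 2)), -1)) = Mul(7608, Pow(Add(-340, Pow(-10, 2)), -1)) = Mul(7608, Pow(Add(-340, 100), -1)) = Mul(7608, Pow(-240, -1)) = Mul(7608, Rational(-1, 240)) = Rational(-317, 10)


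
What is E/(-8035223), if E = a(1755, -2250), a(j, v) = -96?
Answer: 96/8035223 ≈ 1.1947e-5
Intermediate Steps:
E = -96
E/(-8035223) = -96/(-8035223) = -96*(-1/8035223) = 96/8035223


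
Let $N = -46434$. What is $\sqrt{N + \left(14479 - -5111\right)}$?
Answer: $2 i \sqrt{6711} \approx 163.84 i$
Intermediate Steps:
$\sqrt{N + \left(14479 - -5111\right)} = \sqrt{-46434 + \left(14479 - -5111\right)} = \sqrt{-46434 + \left(14479 + 5111\right)} = \sqrt{-46434 + 19590} = \sqrt{-26844} = 2 i \sqrt{6711}$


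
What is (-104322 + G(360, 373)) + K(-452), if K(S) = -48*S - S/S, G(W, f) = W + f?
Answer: -81894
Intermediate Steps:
K(S) = -1 - 48*S (K(S) = -48*S - 1*1 = -48*S - 1 = -1 - 48*S)
(-104322 + G(360, 373)) + K(-452) = (-104322 + (360 + 373)) + (-1 - 48*(-452)) = (-104322 + 733) + (-1 + 21696) = -103589 + 21695 = -81894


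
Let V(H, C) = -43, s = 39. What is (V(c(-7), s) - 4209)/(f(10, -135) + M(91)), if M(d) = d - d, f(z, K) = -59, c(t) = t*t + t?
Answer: 4252/59 ≈ 72.068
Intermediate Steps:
c(t) = t + t² (c(t) = t² + t = t + t²)
M(d) = 0
(V(c(-7), s) - 4209)/(f(10, -135) + M(91)) = (-43 - 4209)/(-59 + 0) = -4252/(-59) = -4252*(-1/59) = 4252/59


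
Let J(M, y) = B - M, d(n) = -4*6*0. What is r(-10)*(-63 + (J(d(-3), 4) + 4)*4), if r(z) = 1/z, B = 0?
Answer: 47/10 ≈ 4.7000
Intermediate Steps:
d(n) = 0 (d(n) = -24*0 = 0)
J(M, y) = -M (J(M, y) = 0 - M = -M)
r(-10)*(-63 + (J(d(-3), 4) + 4)*4) = (-63 + (-1*0 + 4)*4)/(-10) = -(-63 + (0 + 4)*4)/10 = -(-63 + 4*4)/10 = -(-63 + 16)/10 = -1/10*(-47) = 47/10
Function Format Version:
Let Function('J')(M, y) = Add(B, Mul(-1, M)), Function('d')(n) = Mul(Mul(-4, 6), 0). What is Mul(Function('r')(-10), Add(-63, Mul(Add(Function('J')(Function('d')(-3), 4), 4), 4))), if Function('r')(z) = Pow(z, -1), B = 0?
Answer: Rational(47, 10) ≈ 4.7000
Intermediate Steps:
Function('d')(n) = 0 (Function('d')(n) = Mul(-24, 0) = 0)
Function('J')(M, y) = Mul(-1, M) (Function('J')(M, y) = Add(0, Mul(-1, M)) = Mul(-1, M))
Mul(Function('r')(-10), Add(-63, Mul(Add(Function('J')(Function('d')(-3), 4), 4), 4))) = Mul(Pow(-10, -1), Add(-63, Mul(Add(Mul(-1, 0), 4), 4))) = Mul(Rational(-1, 10), Add(-63, Mul(Add(0, 4), 4))) = Mul(Rational(-1, 10), Add(-63, Mul(4, 4))) = Mul(Rational(-1, 10), Add(-63, 16)) = Mul(Rational(-1, 10), -47) = Rational(47, 10)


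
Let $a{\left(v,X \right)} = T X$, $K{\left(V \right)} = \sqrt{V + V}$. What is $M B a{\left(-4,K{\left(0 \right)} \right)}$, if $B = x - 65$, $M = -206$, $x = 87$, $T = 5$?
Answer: $0$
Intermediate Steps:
$B = 22$ ($B = 87 - 65 = 22$)
$K{\left(V \right)} = \sqrt{2} \sqrt{V}$ ($K{\left(V \right)} = \sqrt{2 V} = \sqrt{2} \sqrt{V}$)
$a{\left(v,X \right)} = 5 X$
$M B a{\left(-4,K{\left(0 \right)} \right)} = \left(-206\right) 22 \cdot 5 \sqrt{2} \sqrt{0} = - 4532 \cdot 5 \sqrt{2} \cdot 0 = - 4532 \cdot 5 \cdot 0 = \left(-4532\right) 0 = 0$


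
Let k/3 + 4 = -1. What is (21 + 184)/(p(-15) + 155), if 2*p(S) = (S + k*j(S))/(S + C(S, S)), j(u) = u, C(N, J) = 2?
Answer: 533/382 ≈ 1.3953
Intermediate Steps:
k = -15 (k = -12 + 3*(-1) = -12 - 3 = -15)
p(S) = -7*S/(2 + S) (p(S) = ((S - 15*S)/(S + 2))/2 = ((-14*S)/(2 + S))/2 = (-14*S/(2 + S))/2 = -7*S/(2 + S))
(21 + 184)/(p(-15) + 155) = (21 + 184)/(-7*(-15)/(2 - 15) + 155) = 205/(-7*(-15)/(-13) + 155) = 205/(-7*(-15)*(-1/13) + 155) = 205/(-105/13 + 155) = 205/(1910/13) = 205*(13/1910) = 533/382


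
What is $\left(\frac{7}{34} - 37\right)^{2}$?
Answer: $\frac{1565001}{1156} \approx 1353.8$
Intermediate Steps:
$\left(\frac{7}{34} - 37\right)^{2} = \left(- \frac{1251}{34}\right)^{2} = \frac{1565001}{1156}$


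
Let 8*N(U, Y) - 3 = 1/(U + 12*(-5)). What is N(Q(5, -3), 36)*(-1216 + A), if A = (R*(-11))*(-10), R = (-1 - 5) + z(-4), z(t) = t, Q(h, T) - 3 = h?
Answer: -89745/104 ≈ -862.93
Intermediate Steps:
Q(h, T) = 3 + h
R = -10 (R = (-1 - 5) - 4 = -6 - 4 = -10)
N(U, Y) = 3/8 + 1/(8*(-60 + U)) (N(U, Y) = 3/8 + 1/(8*(U + 12*(-5))) = 3/8 + 1/(8*(U - 60)) = 3/8 + 1/(8*(-60 + U)))
A = -1100 (A = -10*(-11)*(-10) = 110*(-10) = -1100)
N(Q(5, -3), 36)*(-1216 + A) = ((-179 + 3*(3 + 5))/(8*(-60 + (3 + 5))))*(-1216 - 1100) = ((-179 + 3*8)/(8*(-60 + 8)))*(-2316) = ((⅛)*(-179 + 24)/(-52))*(-2316) = ((⅛)*(-1/52)*(-155))*(-2316) = (155/416)*(-2316) = -89745/104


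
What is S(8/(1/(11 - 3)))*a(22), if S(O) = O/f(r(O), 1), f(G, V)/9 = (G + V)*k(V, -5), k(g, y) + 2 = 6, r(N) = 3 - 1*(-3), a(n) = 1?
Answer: 16/63 ≈ 0.25397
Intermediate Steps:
r(N) = 6 (r(N) = 3 + 3 = 6)
k(g, y) = 4 (k(g, y) = -2 + 6 = 4)
f(G, V) = 36*G + 36*V (f(G, V) = 9*((G + V)*4) = 9*(4*G + 4*V) = 36*G + 36*V)
S(O) = O/252 (S(O) = O/(36*6 + 36*1) = O/(216 + 36) = O/252)
S(8/(1/(11 - 3)))*a(22) = ((8/(1/(11 - 3)))/252)*1 = ((8/(1/8))/252)*1 = ((8*8)/252)*1 = ((1/252)*64)*1 = (16/63)*1 = 16/63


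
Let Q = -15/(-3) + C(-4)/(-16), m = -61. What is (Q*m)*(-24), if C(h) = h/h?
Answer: 14457/2 ≈ 7228.5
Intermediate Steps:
C(h) = 1
Q = 79/16 (Q = -15/(-3) + 1/(-16) = -15*(-⅓) + 1*(-1/16) = 5 - 1/16 = 79/16 ≈ 4.9375)
(Q*m)*(-24) = ((79/16)*(-61))*(-24) = -4819/16*(-24) = 14457/2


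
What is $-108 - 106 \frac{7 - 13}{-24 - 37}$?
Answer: $- \frac{7224}{61} \approx -118.43$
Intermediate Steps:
$-108 - 106 \frac{7 - 13}{-24 - 37} = -108 - 106 \left(- \frac{6}{-61}\right) = -108 - 106 \left(\left(-6\right) \left(- \frac{1}{61}\right)\right) = -108 - \frac{636}{61} = - \frac{7224}{61}$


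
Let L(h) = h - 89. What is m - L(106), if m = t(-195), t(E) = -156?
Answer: -173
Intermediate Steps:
L(h) = -89 + h
m = -156
m - L(106) = -156 - (-89 + 106) = -156 - 1*17 = -156 - 17 = -173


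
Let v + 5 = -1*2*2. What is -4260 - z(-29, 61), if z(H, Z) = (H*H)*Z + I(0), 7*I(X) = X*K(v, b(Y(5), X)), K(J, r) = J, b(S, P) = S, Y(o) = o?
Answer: -55561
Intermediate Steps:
v = -9 (v = -5 - 1*2*2 = -5 - 2*2 = -5 - 4 = -9)
I(X) = -9*X/7 (I(X) = (X*(-9))/7 = (-9*X)/7 = -9*X/7)
z(H, Z) = Z*H² (z(H, Z) = (H*H)*Z - 9/7*0 = H²*Z + 0 = Z*H² + 0 = Z*H²)
-4260 - z(-29, 61) = -4260 - 61*(-29)² = -4260 - 61*841 = -4260 - 1*51301 = -4260 - 51301 = -55561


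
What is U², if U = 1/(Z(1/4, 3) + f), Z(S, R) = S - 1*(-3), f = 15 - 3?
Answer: 16/3721 ≈ 0.0042999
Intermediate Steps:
f = 12
Z(S, R) = 3 + S (Z(S, R) = S + 3 = 3 + S)
U = 4/61 (U = 1/((3 + 1/4) + 12) = 1/((3 + ¼) + 12) = 1/(13/4 + 12) = 1/(61/4) = 4/61 ≈ 0.065574)
U² = (4/61)² = 16/3721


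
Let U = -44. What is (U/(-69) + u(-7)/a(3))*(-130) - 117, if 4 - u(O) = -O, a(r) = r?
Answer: -4823/69 ≈ -69.899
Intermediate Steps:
u(O) = 4 + O (u(O) = 4 - (-1)*O = 4 + O)
(U/(-69) + u(-7)/a(3))*(-130) - 117 = (-44/(-69) + (4 - 7)/3)*(-130) - 117 = (-44*(-1/69) - 3*⅓)*(-130) - 117 = (44/69 - 1)*(-130) - 117 = -25/69*(-130) - 117 = 3250/69 - 117 = -4823/69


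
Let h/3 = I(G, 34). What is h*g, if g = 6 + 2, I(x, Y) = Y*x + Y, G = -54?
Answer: -43248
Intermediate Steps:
I(x, Y) = Y + Y*x
g = 8
h = -5406 (h = 3*(34*(1 - 54)) = 3*(34*(-53)) = 3*(-1802) = -5406)
h*g = -5406*8 = -43248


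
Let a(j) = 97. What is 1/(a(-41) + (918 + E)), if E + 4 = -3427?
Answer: -1/2416 ≈ -0.00041391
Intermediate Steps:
E = -3431 (E = -4 - 3427 = -3431)
1/(a(-41) + (918 + E)) = 1/(97 + (918 - 3431)) = 1/(97 - 2513) = 1/(-2416) = -1/2416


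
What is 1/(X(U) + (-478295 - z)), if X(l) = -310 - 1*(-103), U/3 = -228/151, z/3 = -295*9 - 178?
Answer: -1/470003 ≈ -2.1276e-6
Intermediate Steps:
z = -8499 (z = 3*(-295*9 - 178) = 3*(-2655 - 178) = 3*(-2833) = -8499)
U = -684/151 (U = 3*(-228/151) = -684/151 ≈ -4.5298)
X(l) = -207 (X(l) = -310 + 103 = -207)
1/(X(U) + (-478295 - z)) = 1/(-207 + (-478295 - 1*(-8499))) = 1/(-207 + (-478295 + 8499)) = 1/(-207 - 469796) = 1/(-470003) = -1/470003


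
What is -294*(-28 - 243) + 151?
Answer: 79825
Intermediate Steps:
-294*(-28 - 243) + 151 = -294*(-271) + 151 = 79674 + 151 = 79825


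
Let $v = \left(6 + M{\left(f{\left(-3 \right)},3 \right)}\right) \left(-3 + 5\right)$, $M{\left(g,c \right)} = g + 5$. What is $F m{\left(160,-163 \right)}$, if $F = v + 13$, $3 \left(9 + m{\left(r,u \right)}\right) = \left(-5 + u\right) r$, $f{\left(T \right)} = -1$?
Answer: $-295977$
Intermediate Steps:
$M{\left(g,c \right)} = 5 + g$
$v = 20$ ($v = \left(6 + \left(5 - 1\right)\right) \left(-3 + 5\right) = \left(6 + 4\right) 2 = 10 \cdot 2 = 20$)
$m{\left(r,u \right)} = -9 + \frac{r \left(-5 + u\right)}{3}$ ($m{\left(r,u \right)} = -9 + \frac{\left(-5 + u\right) r}{3} = -9 + \frac{r \left(-5 + u\right)}{3}$)
$F = 33$ ($F = 20 + 13 = 33$)
$F m{\left(160,-163 \right)} = 33 \left(-9 - \frac{800}{3} + \frac{1}{3} \cdot 160 \left(-163\right)\right) = 33 \left(-9 - \frac{800}{3} - \frac{26080}{3}\right) = 33 \left(-8969\right) = -295977$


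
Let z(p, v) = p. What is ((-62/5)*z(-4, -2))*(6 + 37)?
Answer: 10664/5 ≈ 2132.8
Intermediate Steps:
((-62/5)*z(-4, -2))*(6 + 37) = (-62/5*(-4))*(6 + 37) = (-62*⅕*(-4))*43 = -62/5*(-4)*43 = (248/5)*43 = 10664/5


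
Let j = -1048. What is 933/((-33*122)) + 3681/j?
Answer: -2632915/703208 ≈ -3.7441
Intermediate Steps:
933/((-33*122)) + 3681/j = 933/((-33*122)) + 3681/(-1048) = 933/(-4026) + 3681*(-1/1048) = 933*(-1/4026) - 3681/1048 = -311/1342 - 3681/1048 = -2632915/703208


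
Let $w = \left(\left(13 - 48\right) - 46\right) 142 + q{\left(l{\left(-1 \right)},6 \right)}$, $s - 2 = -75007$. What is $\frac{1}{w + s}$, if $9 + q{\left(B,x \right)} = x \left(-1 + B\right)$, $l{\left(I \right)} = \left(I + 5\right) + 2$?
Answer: $- \frac{1}{86486} \approx -1.1563 \cdot 10^{-5}$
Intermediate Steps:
$s = -75005$ ($s = 2 - 75007 = -75005$)
$l{\left(I \right)} = 7 + I$ ($l{\left(I \right)} = \left(5 + I\right) + 2 = 7 + I$)
$q{\left(B,x \right)} = -9 + x \left(-1 + B\right)$
$w = -11481$ ($w = \left(\left(13 - 48\right) - 46\right) 142 - \left(15 - \left(7 - 1\right) 6\right) = \left(-35 - 46\right) 142 - -21 = \left(-81\right) 142 - -21 = -11502 + 21 = -11481$)
$\frac{1}{w + s} = \frac{1}{-11481 - 75005} = \frac{1}{-86486} = - \frac{1}{86486}$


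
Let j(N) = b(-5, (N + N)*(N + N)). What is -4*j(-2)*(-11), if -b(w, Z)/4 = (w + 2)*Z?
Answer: 8448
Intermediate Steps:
b(w, Z) = -4*Z*(2 + w) (b(w, Z) = -4*(w + 2)*Z = -4*(2 + w)*Z = -4*Z*(2 + w))
j(N) = 48*N² (j(N) = -4*(N + N)*(N + N)*(2 - 5) = -4*(2*N)*(2*N)*(-3) = -4*4*N²*(-3) = 48*N²)
-4*j(-2)*(-11) = -192*(-2)²*(-11) = -192*4*(-11) = -4*192*(-11) = -768*(-11) = 8448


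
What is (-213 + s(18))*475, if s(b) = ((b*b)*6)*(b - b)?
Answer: -101175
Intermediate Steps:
s(b) = 0 (s(b) = (b**2*6)*0 = (6*b**2)*0 = 0)
(-213 + s(18))*475 = (-213 + 0)*475 = -213*475 = -101175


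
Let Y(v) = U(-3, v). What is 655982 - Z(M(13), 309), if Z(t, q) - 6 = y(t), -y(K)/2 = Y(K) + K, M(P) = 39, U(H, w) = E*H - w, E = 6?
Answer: 655940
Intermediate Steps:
U(H, w) = -w + 6*H (U(H, w) = 6*H - w = -w + 6*H)
Y(v) = -18 - v (Y(v) = -v + 6*(-3) = -v - 18 = -18 - v)
y(K) = 36 (y(K) = -2*((-18 - K) + K) = -2*(-18) = 36)
Z(t, q) = 42 (Z(t, q) = 6 + 36 = 42)
655982 - Z(M(13), 309) = 655982 - 1*42 = 655982 - 42 = 655940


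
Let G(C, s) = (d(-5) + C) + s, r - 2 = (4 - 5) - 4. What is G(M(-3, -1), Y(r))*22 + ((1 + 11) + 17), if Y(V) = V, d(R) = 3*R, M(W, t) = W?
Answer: -433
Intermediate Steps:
r = -3 (r = 2 + ((4 - 5) - 4) = 2 + (-1 - 4) = 2 - 5 = -3)
G(C, s) = -15 + C + s (G(C, s) = (3*(-5) + C) + s = (-15 + C) + s = -15 + C + s)
G(M(-3, -1), Y(r))*22 + ((1 + 11) + 17) = (-15 - 3 - 3)*22 + ((1 + 11) + 17) = -21*22 + (12 + 17) = -462 + 29 = -433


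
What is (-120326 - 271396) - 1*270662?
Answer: -662384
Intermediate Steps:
(-120326 - 271396) - 1*270662 = -391722 - 270662 = -662384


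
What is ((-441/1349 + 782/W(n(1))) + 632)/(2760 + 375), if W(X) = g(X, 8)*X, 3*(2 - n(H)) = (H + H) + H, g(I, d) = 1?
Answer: 381409/845823 ≈ 0.45093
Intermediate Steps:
n(H) = 2 - H (n(H) = 2 - ((H + H) + H)/3 = 2 - (2*H + H)/3 = 2 - H)
W(X) = X (W(X) = 1*X = X)
((-441/1349 + 782/W(n(1))) + 632)/(2760 + 375) = ((-441/1349 + 782/(2 - 1*1)) + 632)/(2760 + 375) = ((-441*1/1349 + 782/(2 - 1)) + 632)/3135 = ((-441/1349 + 782/1) + 632)*(1/3135) = ((-441/1349 + 782*1) + 632)*(1/3135) = ((-441/1349 + 782) + 632)*(1/3135) = (1054477/1349 + 632)*(1/3135) = (1907045/1349)*(1/3135) = 381409/845823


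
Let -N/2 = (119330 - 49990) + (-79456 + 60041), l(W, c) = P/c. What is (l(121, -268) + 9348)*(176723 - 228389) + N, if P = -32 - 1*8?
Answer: -32366449066/67 ≈ -4.8308e+8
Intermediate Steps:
P = -40 (P = -32 - 8 = -40)
l(W, c) = -40/c
N = -99850 (N = -2*((119330 - 49990) + (-79456 + 60041)) = -2*(69340 - 19415) = -2*49925 = -99850)
(l(121, -268) + 9348)*(176723 - 228389) + N = (-40/(-268) + 9348)*(176723 - 228389) - 99850 = (-40*(-1/268) + 9348)*(-51666) - 99850 = (10/67 + 9348)*(-51666) - 99850 = (626326/67)*(-51666) - 99850 = -32359759116/67 - 99850 = -32366449066/67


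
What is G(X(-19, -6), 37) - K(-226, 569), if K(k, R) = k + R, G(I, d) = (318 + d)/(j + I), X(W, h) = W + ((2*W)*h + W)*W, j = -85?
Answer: -279616/815 ≈ -343.09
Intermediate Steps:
X(W, h) = W + W*(W + 2*W*h) (X(W, h) = W + (2*W*h + W)*W = W + (W + 2*W*h)*W = W + W*(W + 2*W*h))
G(I, d) = (318 + d)/(-85 + I)
K(k, R) = R + k
G(X(-19, -6), 37) - K(-226, 569) = (318 + 37)/(-85 - 19*(1 - 19 + 2*(-19)*(-6))) - (569 - 226) = 355/(-85 - 19*(1 - 19 + 228)) - 1*343 = 355/(-85 - 19*210) - 343 = 355/(-85 - 3990) - 343 = 355/(-4075) - 343 = -1/4075*355 - 343 = -71/815 - 343 = -279616/815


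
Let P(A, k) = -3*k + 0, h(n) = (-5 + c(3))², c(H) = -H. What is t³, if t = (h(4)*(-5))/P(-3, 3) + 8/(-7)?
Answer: 10190085632/250047 ≈ 40753.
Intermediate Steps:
h(n) = 64 (h(n) = (-5 - 1*3)² = (-5 - 3)² = (-8)² = 64)
P(A, k) = -3*k
t = 2168/63 (t = (64*(-5))/((-3*3)) + 8/(-7) = -320/(-9) + 8*(-⅐) = -320*(-⅑) - 8/7 = 320/9 - 8/7 = 2168/63 ≈ 34.413)
t³ = (2168/63)³ = 10190085632/250047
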